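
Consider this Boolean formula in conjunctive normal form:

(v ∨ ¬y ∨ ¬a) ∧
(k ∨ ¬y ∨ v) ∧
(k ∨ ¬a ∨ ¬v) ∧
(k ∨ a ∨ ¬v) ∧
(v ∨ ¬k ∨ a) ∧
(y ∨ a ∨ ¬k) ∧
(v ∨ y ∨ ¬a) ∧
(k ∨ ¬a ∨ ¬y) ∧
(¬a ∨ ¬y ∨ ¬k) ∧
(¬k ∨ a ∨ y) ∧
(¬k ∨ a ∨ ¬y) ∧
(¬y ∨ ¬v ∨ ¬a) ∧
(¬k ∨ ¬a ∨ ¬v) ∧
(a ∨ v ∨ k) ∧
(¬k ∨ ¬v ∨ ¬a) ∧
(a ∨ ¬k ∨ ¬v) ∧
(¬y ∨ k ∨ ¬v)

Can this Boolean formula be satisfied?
No

No, the formula is not satisfiable.

No assignment of truth values to the variables can make all 17 clauses true simultaneously.

The formula is UNSAT (unsatisfiable).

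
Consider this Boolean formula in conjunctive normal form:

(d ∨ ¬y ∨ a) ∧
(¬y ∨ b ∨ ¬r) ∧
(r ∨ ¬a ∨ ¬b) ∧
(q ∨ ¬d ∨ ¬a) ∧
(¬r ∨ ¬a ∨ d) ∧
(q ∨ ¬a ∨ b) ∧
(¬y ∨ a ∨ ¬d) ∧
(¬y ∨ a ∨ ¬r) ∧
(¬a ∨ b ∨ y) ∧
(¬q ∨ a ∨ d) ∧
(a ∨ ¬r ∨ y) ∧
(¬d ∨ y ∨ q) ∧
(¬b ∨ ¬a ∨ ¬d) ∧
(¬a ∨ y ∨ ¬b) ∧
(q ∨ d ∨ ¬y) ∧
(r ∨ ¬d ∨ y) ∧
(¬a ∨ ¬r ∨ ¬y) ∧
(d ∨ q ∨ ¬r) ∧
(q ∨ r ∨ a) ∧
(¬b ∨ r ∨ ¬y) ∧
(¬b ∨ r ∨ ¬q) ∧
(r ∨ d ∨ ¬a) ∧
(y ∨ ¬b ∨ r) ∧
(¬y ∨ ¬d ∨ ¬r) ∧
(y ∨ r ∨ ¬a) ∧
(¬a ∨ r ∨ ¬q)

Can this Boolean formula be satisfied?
No

No, the formula is not satisfiable.

No assignment of truth values to the variables can make all 26 clauses true simultaneously.

The formula is UNSAT (unsatisfiable).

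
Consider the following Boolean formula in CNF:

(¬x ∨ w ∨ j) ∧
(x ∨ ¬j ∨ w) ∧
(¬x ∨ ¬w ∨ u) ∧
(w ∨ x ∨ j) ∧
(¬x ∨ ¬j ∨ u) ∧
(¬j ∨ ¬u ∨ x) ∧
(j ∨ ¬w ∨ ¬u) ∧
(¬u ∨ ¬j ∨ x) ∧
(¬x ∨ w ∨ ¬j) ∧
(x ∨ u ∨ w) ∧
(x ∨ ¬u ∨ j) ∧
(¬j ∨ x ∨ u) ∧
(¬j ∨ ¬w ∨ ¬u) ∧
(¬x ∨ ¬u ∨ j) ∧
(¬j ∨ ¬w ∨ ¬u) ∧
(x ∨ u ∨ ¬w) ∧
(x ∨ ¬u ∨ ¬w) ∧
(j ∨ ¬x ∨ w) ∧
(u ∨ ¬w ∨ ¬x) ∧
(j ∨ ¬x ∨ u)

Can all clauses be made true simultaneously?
No

No, the formula is not satisfiable.

No assignment of truth values to the variables can make all 20 clauses true simultaneously.

The formula is UNSAT (unsatisfiable).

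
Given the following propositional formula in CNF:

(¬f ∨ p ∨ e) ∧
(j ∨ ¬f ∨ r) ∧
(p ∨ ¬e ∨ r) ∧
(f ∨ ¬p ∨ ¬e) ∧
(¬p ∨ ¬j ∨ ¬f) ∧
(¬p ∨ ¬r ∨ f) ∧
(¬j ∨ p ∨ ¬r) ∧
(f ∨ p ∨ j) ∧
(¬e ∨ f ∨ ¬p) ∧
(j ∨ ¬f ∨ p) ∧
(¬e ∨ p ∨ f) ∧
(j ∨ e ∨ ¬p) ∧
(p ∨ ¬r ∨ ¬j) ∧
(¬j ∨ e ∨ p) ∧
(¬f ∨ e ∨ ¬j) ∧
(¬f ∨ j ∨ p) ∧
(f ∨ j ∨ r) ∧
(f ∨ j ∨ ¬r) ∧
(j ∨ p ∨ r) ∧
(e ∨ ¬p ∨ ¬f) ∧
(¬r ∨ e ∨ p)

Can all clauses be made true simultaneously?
Yes

Yes, the formula is satisfiable.

One satisfying assignment is: p=True, j=False, e=True, r=True, f=True

Verification: With this assignment, all 21 clauses evaluate to true.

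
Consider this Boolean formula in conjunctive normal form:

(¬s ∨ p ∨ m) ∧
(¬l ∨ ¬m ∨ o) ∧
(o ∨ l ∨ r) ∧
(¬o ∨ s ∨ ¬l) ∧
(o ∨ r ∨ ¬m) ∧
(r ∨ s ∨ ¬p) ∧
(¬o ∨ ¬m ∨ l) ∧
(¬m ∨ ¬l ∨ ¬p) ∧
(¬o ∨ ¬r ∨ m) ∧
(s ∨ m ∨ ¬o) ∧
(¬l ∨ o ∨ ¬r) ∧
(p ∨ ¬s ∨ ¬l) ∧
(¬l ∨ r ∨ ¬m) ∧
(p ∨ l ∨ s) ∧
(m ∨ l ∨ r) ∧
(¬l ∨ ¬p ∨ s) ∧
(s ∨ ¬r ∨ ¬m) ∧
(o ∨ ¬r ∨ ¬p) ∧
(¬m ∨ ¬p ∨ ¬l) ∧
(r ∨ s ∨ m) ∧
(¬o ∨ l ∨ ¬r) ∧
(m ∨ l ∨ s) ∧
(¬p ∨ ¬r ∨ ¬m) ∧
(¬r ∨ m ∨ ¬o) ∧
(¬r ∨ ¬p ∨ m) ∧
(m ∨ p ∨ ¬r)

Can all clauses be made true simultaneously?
Yes

Yes, the formula is satisfiable.

One satisfying assignment is: m=False, r=False, p=True, s=True, l=True, o=False

Verification: With this assignment, all 26 clauses evaluate to true.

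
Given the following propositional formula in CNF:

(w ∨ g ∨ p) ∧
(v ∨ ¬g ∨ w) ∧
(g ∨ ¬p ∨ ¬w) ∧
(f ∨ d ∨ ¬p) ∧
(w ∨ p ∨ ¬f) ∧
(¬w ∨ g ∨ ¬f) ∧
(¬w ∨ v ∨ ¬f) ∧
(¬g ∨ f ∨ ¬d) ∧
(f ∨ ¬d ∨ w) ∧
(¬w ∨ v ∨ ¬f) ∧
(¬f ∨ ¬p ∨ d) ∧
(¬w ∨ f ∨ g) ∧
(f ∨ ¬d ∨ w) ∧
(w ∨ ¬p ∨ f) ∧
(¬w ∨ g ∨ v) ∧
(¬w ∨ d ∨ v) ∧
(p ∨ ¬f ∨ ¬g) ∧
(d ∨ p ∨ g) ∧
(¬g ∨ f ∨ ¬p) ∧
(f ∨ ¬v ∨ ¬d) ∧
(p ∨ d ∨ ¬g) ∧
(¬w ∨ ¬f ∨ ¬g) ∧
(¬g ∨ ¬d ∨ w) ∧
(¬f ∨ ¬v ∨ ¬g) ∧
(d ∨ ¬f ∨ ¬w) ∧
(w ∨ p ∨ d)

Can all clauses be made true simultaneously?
Yes

Yes, the formula is satisfiable.

One satisfying assignment is: w=False, d=True, p=True, g=False, v=False, f=True

Verification: With this assignment, all 26 clauses evaluate to true.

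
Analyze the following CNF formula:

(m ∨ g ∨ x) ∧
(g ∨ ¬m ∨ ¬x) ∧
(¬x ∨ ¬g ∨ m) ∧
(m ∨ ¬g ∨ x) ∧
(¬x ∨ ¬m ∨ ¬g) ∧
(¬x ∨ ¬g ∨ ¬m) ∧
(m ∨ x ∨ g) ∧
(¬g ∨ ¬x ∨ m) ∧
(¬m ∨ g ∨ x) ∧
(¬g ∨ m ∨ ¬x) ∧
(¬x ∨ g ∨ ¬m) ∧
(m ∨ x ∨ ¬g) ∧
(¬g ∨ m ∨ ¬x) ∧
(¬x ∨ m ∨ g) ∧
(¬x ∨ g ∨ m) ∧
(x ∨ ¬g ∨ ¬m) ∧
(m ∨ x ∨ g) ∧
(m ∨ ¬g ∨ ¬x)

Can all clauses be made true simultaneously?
No

No, the formula is not satisfiable.

No assignment of truth values to the variables can make all 18 clauses true simultaneously.

The formula is UNSAT (unsatisfiable).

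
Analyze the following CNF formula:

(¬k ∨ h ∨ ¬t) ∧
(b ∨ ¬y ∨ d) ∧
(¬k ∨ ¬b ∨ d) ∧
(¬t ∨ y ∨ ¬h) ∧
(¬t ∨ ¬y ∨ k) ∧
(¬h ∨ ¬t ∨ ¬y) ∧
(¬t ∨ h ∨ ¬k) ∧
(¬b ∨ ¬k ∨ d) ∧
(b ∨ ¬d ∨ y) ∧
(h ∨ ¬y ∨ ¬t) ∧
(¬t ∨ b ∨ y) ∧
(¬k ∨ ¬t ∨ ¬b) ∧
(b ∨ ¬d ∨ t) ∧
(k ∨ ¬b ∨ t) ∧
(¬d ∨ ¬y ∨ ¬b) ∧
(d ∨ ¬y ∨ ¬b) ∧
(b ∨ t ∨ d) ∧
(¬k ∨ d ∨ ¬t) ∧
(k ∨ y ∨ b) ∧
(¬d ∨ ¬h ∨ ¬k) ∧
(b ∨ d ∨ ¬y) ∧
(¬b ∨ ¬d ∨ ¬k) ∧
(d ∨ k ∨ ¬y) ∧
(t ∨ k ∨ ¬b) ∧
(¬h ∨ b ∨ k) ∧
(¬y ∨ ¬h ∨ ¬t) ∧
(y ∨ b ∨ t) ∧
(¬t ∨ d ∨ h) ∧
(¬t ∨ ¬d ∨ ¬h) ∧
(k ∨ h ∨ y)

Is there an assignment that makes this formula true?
No

No, the formula is not satisfiable.

No assignment of truth values to the variables can make all 30 clauses true simultaneously.

The formula is UNSAT (unsatisfiable).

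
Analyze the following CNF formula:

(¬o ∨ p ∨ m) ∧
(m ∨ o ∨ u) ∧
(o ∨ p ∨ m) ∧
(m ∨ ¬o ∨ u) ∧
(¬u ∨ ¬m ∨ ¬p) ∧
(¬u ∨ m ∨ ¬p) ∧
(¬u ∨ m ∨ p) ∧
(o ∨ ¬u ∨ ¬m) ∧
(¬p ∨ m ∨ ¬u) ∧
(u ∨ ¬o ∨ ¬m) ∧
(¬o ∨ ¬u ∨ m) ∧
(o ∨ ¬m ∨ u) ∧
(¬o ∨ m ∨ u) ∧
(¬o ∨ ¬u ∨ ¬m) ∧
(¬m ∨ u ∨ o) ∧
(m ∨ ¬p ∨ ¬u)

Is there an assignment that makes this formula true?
No

No, the formula is not satisfiable.

No assignment of truth values to the variables can make all 16 clauses true simultaneously.

The formula is UNSAT (unsatisfiable).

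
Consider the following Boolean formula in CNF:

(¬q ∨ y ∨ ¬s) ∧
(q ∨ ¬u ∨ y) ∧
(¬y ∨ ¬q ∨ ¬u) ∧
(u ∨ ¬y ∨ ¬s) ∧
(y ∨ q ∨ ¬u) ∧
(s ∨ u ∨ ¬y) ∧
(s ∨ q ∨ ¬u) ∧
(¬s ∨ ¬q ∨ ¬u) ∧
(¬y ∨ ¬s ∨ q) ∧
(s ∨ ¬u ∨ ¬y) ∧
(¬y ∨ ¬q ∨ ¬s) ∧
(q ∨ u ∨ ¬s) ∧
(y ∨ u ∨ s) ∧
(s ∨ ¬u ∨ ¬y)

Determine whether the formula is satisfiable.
Yes

Yes, the formula is satisfiable.

One satisfying assignment is: u=True, q=True, y=False, s=False

Verification: With this assignment, all 14 clauses evaluate to true.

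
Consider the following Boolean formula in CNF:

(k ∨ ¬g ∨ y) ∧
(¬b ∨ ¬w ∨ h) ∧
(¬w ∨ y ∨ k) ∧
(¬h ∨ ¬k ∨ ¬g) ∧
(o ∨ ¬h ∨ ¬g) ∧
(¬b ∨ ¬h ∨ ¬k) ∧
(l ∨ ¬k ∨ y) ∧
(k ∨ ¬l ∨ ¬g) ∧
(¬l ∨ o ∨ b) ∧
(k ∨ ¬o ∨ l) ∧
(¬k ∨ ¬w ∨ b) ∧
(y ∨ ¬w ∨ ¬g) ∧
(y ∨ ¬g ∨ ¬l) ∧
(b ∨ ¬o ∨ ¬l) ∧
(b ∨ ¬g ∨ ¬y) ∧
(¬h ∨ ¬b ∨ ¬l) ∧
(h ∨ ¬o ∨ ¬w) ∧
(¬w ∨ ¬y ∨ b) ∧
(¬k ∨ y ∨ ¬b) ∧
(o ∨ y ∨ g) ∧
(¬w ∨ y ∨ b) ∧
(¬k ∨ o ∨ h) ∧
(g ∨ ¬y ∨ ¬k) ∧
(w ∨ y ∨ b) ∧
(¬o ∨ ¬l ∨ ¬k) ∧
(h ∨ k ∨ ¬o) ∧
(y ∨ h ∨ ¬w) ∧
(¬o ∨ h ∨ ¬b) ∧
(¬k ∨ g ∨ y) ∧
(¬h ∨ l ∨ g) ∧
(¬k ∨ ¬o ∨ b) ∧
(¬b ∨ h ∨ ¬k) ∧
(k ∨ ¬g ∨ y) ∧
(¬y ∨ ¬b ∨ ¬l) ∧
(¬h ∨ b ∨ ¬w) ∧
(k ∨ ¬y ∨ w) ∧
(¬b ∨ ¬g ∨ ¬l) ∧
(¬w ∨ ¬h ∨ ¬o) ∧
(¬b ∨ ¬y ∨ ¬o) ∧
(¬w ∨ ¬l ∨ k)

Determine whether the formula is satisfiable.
No

No, the formula is not satisfiable.

No assignment of truth values to the variables can make all 40 clauses true simultaneously.

The formula is UNSAT (unsatisfiable).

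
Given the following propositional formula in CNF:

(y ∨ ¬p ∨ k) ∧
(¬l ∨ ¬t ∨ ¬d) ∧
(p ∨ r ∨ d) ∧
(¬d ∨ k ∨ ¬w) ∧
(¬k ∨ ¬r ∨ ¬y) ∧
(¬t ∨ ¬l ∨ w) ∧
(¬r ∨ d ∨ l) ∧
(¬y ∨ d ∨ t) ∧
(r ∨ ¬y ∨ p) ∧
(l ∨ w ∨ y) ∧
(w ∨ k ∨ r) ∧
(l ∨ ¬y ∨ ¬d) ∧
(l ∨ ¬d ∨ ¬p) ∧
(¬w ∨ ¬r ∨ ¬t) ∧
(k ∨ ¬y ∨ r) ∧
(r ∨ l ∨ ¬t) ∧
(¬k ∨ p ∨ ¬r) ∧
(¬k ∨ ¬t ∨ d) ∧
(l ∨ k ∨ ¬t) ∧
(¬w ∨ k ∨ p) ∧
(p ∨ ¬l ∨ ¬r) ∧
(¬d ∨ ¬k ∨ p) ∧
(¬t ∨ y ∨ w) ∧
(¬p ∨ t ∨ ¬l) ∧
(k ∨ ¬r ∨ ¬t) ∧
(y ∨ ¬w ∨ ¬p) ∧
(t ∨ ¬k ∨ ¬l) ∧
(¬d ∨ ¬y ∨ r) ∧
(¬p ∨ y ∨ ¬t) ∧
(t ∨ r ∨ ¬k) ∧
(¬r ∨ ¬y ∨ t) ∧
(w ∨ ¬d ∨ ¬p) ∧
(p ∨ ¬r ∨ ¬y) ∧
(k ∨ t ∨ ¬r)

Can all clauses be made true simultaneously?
No

No, the formula is not satisfiable.

No assignment of truth values to the variables can make all 34 clauses true simultaneously.

The formula is UNSAT (unsatisfiable).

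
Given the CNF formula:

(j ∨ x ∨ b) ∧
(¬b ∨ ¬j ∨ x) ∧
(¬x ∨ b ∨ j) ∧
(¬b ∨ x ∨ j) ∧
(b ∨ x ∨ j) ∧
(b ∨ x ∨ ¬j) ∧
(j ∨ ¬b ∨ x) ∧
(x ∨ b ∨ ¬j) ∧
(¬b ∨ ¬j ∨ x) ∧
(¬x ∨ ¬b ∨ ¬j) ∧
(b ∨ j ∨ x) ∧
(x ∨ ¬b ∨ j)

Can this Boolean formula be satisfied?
Yes

Yes, the formula is satisfiable.

One satisfying assignment is: j=False, b=True, x=True

Verification: With this assignment, all 12 clauses evaluate to true.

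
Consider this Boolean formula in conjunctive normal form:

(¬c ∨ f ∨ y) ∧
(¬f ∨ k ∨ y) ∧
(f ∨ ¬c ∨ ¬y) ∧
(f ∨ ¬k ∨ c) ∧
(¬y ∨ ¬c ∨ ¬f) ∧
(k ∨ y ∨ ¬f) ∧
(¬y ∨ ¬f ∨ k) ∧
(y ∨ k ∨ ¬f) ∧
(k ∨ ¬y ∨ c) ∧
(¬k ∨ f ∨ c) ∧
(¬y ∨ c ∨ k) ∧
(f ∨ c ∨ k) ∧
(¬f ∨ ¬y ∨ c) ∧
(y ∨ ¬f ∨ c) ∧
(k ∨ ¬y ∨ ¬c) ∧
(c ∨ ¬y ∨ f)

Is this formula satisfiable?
Yes

Yes, the formula is satisfiable.

One satisfying assignment is: y=False, k=True, c=True, f=True

Verification: With this assignment, all 16 clauses evaluate to true.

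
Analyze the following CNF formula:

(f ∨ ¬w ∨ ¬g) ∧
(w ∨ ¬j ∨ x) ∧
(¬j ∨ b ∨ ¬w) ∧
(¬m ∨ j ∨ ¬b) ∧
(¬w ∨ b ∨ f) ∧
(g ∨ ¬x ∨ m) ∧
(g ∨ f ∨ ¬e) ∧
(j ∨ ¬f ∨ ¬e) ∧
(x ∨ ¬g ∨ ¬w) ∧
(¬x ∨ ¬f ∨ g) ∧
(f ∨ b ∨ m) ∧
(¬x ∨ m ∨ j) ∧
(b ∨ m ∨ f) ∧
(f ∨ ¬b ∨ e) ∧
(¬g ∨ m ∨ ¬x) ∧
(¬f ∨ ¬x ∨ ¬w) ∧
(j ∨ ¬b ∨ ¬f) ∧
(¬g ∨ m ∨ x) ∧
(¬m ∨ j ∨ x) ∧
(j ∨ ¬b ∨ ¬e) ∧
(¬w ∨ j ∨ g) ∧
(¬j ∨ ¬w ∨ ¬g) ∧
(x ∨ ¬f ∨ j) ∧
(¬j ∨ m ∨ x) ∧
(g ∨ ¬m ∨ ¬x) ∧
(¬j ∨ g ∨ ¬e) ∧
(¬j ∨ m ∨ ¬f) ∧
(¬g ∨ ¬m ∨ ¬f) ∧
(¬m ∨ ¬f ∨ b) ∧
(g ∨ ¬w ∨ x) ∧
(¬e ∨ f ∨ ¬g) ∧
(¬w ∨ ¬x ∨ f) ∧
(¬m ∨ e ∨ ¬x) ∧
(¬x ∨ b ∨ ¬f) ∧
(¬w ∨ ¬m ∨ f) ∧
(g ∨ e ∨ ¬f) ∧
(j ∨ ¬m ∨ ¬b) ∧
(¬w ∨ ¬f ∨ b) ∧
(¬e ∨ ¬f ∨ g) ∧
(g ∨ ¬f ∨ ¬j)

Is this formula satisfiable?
No

No, the formula is not satisfiable.

No assignment of truth values to the variables can make all 40 clauses true simultaneously.

The formula is UNSAT (unsatisfiable).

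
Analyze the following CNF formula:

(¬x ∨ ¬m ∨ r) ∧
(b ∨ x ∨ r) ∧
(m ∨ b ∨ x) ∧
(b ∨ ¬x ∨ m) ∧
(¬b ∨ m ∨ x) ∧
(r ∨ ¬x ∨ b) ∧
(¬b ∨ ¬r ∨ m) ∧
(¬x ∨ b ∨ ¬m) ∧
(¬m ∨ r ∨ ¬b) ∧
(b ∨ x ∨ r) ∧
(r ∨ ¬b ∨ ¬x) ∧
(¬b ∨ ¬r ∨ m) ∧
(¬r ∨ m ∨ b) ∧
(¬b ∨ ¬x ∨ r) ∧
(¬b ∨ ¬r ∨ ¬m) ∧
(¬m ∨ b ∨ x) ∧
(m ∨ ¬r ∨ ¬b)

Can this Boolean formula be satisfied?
No

No, the formula is not satisfiable.

No assignment of truth values to the variables can make all 17 clauses true simultaneously.

The formula is UNSAT (unsatisfiable).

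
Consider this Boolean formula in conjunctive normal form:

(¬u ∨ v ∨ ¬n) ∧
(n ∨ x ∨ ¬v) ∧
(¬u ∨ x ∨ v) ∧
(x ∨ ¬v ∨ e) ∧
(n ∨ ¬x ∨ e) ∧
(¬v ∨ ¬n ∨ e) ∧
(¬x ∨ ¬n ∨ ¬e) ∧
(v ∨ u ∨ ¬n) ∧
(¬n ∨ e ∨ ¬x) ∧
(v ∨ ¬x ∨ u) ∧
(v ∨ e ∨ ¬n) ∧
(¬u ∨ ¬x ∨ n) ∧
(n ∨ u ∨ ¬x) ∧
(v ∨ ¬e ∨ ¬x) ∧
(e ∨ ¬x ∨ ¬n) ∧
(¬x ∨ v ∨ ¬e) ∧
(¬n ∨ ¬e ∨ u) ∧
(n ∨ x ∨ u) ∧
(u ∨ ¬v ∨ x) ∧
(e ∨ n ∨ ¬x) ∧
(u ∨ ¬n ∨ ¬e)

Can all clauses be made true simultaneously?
Yes

Yes, the formula is satisfiable.

One satisfying assignment is: x=False, e=True, n=True, u=True, v=True

Verification: With this assignment, all 21 clauses evaluate to true.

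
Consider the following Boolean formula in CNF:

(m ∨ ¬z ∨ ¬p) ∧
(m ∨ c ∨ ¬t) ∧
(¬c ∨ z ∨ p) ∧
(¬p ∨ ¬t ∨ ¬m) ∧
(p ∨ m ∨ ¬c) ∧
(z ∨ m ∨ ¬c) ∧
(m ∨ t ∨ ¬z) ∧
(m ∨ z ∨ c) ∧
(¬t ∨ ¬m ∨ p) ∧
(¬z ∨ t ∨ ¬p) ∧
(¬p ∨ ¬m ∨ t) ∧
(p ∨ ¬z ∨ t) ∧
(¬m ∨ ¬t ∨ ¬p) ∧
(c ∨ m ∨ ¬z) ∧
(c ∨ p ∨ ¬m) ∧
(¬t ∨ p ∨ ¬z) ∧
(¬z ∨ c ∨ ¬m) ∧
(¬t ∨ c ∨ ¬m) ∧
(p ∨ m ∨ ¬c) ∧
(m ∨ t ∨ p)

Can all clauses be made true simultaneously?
No

No, the formula is not satisfiable.

No assignment of truth values to the variables can make all 20 clauses true simultaneously.

The formula is UNSAT (unsatisfiable).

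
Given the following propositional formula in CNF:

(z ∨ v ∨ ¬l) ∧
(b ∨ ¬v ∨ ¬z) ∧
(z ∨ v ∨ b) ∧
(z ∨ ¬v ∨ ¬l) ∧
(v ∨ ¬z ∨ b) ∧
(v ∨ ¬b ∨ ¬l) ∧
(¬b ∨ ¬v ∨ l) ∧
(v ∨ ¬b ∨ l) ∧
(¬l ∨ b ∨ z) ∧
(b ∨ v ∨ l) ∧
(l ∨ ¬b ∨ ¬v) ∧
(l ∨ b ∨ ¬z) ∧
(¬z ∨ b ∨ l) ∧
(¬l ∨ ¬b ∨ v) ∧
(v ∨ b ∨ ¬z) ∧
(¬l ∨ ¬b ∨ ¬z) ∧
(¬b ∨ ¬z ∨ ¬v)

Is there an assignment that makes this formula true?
Yes

Yes, the formula is satisfiable.

One satisfying assignment is: z=False, b=False, l=False, v=True

Verification: With this assignment, all 17 clauses evaluate to true.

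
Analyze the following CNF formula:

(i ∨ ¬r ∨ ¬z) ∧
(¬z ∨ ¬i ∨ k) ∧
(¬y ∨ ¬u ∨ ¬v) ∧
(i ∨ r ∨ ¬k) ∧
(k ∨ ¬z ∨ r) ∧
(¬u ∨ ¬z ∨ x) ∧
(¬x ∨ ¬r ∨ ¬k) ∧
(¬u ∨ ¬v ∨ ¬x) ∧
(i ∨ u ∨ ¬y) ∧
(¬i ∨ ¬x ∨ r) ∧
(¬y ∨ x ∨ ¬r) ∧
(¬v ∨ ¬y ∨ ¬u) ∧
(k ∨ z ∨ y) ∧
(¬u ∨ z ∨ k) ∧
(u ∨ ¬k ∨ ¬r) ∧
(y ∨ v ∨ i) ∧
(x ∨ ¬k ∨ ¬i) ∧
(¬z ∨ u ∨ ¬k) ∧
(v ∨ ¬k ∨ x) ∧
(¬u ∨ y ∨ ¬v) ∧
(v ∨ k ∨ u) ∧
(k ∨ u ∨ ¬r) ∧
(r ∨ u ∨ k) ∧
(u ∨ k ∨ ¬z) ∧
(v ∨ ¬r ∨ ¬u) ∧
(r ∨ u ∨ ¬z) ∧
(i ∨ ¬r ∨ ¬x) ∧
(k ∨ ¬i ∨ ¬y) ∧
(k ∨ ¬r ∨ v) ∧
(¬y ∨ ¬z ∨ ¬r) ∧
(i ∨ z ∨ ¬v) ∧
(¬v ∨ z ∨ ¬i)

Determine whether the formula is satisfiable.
No

No, the formula is not satisfiable.

No assignment of truth values to the variables can make all 32 clauses true simultaneously.

The formula is UNSAT (unsatisfiable).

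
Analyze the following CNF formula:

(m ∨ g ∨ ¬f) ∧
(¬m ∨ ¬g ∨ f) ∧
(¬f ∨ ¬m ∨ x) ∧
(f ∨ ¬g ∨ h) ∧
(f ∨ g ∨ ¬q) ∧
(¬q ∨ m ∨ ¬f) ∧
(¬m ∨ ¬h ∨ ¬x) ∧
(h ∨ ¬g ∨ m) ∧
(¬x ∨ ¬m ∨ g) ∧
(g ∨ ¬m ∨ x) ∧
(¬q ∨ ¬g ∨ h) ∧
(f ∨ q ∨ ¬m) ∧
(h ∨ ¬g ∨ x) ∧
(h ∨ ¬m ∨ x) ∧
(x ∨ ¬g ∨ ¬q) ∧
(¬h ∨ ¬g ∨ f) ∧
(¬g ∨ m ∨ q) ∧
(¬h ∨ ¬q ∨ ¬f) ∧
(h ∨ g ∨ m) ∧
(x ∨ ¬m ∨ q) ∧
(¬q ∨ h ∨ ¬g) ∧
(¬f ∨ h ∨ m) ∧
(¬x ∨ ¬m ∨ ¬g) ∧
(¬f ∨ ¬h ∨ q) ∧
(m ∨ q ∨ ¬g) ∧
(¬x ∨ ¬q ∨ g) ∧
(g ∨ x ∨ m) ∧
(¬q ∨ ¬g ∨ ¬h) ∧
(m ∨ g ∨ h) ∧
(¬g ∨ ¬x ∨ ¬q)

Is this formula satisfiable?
Yes

Yes, the formula is satisfiable.

One satisfying assignment is: x=True, q=False, h=True, f=False, m=False, g=False

Verification: With this assignment, all 30 clauses evaluate to true.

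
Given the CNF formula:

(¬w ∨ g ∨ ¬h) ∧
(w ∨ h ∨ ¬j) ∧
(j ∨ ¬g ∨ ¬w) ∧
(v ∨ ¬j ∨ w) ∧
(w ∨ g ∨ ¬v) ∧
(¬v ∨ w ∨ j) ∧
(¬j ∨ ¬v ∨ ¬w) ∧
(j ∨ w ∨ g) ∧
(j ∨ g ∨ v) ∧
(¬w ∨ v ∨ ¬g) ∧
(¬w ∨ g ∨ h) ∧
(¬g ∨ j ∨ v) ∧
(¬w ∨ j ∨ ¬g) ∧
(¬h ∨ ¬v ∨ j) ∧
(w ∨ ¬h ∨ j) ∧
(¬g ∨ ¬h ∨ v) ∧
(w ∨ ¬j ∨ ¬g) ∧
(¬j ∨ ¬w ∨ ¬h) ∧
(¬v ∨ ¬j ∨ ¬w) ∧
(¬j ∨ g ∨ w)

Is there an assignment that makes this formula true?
No

No, the formula is not satisfiable.

No assignment of truth values to the variables can make all 20 clauses true simultaneously.

The formula is UNSAT (unsatisfiable).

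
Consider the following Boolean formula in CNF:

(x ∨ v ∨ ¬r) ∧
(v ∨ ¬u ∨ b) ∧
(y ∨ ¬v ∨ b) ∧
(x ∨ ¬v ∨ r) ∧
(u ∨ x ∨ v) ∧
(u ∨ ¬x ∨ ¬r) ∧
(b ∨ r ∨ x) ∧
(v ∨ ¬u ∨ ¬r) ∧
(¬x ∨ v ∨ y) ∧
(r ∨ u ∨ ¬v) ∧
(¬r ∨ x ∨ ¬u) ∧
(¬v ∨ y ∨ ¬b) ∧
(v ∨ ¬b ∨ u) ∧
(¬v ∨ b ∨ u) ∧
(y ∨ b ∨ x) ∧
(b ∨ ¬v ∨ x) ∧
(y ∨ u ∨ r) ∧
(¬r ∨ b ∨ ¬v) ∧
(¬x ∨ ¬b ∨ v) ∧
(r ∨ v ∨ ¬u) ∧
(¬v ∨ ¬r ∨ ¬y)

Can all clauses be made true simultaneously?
Yes

Yes, the formula is satisfiable.

One satisfying assignment is: v=False, u=False, y=True, r=False, b=False, x=True

Verification: With this assignment, all 21 clauses evaluate to true.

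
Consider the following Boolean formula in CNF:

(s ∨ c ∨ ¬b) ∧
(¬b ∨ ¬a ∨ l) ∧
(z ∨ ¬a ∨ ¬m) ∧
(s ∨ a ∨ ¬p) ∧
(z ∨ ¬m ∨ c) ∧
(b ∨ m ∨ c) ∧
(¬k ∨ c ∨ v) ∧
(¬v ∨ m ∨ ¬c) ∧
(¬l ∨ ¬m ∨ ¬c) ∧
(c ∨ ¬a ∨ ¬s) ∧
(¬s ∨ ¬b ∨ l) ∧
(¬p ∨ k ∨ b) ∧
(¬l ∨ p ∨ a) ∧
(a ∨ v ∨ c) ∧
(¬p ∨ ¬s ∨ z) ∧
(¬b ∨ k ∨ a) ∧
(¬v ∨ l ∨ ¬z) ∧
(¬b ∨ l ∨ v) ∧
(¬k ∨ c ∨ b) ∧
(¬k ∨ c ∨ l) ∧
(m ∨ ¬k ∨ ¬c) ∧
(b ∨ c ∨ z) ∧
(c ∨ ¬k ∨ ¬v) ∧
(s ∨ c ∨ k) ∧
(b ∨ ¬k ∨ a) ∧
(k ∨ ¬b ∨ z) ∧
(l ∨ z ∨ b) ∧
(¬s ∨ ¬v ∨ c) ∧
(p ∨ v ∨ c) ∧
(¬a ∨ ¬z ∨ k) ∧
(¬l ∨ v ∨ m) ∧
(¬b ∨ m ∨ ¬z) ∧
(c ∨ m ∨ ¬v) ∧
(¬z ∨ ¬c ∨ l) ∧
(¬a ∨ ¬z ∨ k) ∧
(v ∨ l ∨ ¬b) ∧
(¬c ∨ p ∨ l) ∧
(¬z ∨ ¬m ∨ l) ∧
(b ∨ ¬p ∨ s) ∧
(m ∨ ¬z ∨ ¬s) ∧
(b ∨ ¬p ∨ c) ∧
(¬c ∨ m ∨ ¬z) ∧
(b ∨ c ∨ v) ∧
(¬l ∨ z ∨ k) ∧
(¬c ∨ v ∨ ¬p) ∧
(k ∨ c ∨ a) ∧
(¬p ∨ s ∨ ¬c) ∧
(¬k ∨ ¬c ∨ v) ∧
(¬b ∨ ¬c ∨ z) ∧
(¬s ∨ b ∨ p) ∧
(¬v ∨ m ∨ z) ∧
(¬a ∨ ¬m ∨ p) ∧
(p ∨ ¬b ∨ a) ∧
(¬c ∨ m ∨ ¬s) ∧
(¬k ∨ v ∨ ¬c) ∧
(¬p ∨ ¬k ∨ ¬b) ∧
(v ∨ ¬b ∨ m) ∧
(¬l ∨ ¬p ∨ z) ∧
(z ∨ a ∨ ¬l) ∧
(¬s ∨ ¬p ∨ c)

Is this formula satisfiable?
No

No, the formula is not satisfiable.

No assignment of truth values to the variables can make all 60 clauses true simultaneously.

The formula is UNSAT (unsatisfiable).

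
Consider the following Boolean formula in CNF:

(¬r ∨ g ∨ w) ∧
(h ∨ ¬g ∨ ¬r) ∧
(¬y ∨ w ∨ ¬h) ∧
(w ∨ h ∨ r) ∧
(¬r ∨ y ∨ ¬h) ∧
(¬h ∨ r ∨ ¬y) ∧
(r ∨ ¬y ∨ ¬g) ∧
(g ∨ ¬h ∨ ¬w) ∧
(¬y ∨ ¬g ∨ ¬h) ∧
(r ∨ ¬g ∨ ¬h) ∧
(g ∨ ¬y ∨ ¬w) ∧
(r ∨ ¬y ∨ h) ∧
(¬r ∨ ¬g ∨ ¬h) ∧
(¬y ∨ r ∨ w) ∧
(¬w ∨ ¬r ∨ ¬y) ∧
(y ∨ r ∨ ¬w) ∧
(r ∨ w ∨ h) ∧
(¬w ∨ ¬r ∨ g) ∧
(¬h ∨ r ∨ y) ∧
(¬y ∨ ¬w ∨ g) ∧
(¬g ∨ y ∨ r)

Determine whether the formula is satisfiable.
No

No, the formula is not satisfiable.

No assignment of truth values to the variables can make all 21 clauses true simultaneously.

The formula is UNSAT (unsatisfiable).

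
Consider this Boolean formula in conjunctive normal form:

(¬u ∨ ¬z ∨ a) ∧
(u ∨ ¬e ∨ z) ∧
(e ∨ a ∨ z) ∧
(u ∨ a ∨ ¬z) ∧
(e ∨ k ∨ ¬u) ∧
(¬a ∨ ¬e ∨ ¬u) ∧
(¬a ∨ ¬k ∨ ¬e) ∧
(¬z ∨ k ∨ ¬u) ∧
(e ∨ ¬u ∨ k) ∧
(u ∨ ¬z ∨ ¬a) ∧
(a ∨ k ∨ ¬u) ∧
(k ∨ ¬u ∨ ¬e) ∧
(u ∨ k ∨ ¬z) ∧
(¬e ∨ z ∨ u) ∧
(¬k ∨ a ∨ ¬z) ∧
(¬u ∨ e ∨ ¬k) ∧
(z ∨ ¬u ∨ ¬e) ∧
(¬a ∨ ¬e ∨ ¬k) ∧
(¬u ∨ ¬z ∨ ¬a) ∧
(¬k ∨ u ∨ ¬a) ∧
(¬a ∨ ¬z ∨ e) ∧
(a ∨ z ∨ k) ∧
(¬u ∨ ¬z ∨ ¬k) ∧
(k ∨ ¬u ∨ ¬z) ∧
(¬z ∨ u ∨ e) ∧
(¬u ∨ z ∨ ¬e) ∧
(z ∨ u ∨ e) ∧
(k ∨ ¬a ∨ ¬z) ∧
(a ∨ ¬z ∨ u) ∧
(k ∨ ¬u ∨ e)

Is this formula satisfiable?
No

No, the formula is not satisfiable.

No assignment of truth values to the variables can make all 30 clauses true simultaneously.

The formula is UNSAT (unsatisfiable).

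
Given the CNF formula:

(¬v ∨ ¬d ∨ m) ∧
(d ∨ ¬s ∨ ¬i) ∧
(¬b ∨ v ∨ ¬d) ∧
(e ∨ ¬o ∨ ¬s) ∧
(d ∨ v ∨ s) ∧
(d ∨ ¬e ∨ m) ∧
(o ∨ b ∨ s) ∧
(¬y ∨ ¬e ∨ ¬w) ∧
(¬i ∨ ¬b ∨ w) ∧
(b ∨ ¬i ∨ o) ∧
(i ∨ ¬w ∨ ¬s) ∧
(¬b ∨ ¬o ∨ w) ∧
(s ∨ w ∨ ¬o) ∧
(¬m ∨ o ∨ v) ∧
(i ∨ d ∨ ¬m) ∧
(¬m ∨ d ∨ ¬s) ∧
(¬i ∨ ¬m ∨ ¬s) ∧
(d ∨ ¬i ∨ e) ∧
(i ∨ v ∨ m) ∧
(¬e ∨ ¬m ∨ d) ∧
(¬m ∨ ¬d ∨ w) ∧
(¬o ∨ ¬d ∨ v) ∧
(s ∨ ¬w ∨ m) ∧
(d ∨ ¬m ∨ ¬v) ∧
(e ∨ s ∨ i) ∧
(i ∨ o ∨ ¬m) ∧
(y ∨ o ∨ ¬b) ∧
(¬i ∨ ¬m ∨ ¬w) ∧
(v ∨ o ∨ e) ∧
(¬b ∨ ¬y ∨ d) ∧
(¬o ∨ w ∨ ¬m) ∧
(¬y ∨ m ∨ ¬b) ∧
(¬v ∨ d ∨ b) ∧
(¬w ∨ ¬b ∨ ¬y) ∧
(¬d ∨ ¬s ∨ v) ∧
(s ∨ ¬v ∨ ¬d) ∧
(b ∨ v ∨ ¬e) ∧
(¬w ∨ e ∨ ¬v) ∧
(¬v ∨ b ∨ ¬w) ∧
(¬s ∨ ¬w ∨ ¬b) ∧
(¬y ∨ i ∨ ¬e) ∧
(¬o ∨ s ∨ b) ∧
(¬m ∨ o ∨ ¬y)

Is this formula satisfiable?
No

No, the formula is not satisfiable.

No assignment of truth values to the variables can make all 43 clauses true simultaneously.

The formula is UNSAT (unsatisfiable).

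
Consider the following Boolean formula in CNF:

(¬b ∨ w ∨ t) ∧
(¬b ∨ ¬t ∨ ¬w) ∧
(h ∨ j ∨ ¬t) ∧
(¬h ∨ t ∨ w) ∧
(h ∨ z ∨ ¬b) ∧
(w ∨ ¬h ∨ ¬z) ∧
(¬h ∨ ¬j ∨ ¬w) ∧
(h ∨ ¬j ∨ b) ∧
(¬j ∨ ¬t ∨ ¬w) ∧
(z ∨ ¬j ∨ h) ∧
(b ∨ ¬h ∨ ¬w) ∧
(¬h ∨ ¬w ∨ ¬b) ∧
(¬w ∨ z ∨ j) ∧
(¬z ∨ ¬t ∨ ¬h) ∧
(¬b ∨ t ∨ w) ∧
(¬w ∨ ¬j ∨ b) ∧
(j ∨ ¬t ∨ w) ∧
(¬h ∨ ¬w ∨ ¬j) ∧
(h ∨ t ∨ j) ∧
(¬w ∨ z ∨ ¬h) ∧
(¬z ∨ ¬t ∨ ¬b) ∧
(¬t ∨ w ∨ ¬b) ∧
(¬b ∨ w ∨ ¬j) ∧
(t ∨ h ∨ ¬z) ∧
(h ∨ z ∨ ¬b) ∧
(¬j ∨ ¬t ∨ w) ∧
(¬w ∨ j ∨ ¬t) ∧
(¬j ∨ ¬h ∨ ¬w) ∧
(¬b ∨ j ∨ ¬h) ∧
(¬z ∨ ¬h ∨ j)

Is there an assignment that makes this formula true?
No

No, the formula is not satisfiable.

No assignment of truth values to the variables can make all 30 clauses true simultaneously.

The formula is UNSAT (unsatisfiable).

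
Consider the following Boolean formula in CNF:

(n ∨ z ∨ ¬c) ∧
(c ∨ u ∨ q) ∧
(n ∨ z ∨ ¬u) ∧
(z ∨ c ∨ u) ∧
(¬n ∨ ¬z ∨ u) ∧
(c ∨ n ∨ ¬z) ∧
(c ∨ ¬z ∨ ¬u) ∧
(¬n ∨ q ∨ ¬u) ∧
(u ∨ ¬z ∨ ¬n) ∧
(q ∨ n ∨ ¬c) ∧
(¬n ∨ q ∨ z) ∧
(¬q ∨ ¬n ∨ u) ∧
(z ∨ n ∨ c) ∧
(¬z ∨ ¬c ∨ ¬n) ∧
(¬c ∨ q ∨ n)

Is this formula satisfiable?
Yes

Yes, the formula is satisfiable.

One satisfying assignment is: u=True, z=False, q=True, c=False, n=True

Verification: With this assignment, all 15 clauses evaluate to true.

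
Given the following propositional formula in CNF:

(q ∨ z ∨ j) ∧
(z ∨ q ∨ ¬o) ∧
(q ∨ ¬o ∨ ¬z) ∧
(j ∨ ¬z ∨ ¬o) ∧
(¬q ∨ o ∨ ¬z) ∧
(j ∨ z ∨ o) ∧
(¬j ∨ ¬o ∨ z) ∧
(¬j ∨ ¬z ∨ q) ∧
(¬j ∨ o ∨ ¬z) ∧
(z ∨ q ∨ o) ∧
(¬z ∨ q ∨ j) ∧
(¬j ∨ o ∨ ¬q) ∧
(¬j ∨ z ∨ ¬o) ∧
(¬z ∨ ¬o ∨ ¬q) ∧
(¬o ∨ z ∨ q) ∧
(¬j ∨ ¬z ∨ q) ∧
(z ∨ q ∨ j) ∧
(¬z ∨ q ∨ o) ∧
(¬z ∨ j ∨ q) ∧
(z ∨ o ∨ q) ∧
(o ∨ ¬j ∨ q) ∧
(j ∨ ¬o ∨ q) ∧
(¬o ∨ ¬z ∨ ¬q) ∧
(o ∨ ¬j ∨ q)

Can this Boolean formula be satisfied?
Yes

Yes, the formula is satisfiable.

One satisfying assignment is: z=False, j=False, o=True, q=True

Verification: With this assignment, all 24 clauses evaluate to true.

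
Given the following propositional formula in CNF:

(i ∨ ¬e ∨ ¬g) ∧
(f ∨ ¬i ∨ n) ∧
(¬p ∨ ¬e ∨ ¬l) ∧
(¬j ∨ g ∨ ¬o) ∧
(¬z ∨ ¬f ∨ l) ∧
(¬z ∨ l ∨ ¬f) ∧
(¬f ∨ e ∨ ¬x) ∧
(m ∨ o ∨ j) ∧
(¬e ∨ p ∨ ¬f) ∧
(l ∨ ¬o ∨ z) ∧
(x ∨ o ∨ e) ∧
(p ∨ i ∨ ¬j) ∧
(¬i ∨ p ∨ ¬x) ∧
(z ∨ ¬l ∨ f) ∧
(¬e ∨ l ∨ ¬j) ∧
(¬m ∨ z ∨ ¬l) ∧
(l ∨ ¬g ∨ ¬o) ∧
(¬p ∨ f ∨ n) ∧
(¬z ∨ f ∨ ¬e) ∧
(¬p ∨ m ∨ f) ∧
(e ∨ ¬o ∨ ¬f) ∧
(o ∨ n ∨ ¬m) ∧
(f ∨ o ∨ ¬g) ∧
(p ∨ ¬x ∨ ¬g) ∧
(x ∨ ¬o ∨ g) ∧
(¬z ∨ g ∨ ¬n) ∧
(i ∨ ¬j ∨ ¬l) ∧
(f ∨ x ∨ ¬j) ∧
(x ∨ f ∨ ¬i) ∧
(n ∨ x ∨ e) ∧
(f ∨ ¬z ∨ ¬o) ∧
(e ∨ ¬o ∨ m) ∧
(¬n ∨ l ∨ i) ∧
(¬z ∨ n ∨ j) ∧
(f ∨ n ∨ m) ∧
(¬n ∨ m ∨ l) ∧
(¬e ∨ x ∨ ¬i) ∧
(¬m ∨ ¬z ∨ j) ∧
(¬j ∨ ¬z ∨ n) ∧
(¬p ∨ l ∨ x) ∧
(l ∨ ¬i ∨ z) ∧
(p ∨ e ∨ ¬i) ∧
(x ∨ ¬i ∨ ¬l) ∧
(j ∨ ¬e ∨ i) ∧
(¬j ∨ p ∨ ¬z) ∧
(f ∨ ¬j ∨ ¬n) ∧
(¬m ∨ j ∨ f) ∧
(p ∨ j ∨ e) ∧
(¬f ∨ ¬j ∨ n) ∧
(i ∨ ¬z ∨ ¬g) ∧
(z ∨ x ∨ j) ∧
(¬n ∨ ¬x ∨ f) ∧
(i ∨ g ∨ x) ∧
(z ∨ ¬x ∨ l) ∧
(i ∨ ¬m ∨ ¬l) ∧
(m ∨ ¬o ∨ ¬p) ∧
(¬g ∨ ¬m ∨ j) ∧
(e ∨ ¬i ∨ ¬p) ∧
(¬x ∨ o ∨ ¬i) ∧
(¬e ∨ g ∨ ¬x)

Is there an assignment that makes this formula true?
No

No, the formula is not satisfiable.

No assignment of truth values to the variables can make all 60 clauses true simultaneously.

The formula is UNSAT (unsatisfiable).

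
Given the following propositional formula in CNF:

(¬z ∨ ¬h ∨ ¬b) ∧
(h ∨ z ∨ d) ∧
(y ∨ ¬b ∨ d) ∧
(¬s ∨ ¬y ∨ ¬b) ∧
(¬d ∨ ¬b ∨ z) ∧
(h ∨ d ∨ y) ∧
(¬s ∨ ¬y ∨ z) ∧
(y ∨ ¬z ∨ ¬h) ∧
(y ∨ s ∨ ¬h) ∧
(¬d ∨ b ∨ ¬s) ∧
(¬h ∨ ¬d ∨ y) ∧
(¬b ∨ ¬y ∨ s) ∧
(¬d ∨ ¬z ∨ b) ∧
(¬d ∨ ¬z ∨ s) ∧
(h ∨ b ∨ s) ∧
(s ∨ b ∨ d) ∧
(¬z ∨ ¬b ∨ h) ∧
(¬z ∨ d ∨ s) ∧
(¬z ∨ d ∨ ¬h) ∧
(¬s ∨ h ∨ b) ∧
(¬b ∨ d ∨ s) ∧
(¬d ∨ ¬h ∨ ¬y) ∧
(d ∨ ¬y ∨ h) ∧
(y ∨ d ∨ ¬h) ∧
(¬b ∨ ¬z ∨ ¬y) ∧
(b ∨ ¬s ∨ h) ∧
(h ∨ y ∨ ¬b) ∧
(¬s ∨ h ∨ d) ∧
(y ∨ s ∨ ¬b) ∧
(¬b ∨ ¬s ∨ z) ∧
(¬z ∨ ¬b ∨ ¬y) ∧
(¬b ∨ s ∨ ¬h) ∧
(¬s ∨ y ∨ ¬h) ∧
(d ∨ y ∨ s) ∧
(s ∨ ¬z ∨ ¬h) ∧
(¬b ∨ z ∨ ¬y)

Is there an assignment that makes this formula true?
No

No, the formula is not satisfiable.

No assignment of truth values to the variables can make all 36 clauses true simultaneously.

The formula is UNSAT (unsatisfiable).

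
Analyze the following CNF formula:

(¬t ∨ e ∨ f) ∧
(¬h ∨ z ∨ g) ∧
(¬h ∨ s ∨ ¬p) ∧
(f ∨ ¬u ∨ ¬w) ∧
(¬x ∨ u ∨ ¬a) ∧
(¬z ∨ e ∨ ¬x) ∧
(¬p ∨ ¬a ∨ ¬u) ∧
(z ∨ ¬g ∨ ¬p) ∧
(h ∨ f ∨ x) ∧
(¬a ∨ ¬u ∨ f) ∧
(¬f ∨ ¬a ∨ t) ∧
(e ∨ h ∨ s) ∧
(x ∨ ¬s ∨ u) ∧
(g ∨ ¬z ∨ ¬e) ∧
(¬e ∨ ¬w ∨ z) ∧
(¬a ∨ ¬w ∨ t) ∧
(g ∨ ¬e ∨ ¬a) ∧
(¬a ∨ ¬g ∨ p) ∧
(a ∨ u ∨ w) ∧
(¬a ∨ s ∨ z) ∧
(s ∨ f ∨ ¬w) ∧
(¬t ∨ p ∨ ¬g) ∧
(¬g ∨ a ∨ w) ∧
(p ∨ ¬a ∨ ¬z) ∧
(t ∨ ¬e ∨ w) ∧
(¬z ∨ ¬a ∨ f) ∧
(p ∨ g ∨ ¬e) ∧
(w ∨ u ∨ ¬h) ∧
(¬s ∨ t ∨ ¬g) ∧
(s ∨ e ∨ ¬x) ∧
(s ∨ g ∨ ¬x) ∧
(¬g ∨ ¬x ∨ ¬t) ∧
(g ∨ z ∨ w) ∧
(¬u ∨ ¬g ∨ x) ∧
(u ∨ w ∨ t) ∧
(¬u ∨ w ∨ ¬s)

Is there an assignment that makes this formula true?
Yes

Yes, the formula is satisfiable.

One satisfying assignment is: f=False, h=True, a=False, z=True, x=False, p=False, s=False, w=False, g=False, e=False, u=True, t=False

Verification: With this assignment, all 36 clauses evaluate to true.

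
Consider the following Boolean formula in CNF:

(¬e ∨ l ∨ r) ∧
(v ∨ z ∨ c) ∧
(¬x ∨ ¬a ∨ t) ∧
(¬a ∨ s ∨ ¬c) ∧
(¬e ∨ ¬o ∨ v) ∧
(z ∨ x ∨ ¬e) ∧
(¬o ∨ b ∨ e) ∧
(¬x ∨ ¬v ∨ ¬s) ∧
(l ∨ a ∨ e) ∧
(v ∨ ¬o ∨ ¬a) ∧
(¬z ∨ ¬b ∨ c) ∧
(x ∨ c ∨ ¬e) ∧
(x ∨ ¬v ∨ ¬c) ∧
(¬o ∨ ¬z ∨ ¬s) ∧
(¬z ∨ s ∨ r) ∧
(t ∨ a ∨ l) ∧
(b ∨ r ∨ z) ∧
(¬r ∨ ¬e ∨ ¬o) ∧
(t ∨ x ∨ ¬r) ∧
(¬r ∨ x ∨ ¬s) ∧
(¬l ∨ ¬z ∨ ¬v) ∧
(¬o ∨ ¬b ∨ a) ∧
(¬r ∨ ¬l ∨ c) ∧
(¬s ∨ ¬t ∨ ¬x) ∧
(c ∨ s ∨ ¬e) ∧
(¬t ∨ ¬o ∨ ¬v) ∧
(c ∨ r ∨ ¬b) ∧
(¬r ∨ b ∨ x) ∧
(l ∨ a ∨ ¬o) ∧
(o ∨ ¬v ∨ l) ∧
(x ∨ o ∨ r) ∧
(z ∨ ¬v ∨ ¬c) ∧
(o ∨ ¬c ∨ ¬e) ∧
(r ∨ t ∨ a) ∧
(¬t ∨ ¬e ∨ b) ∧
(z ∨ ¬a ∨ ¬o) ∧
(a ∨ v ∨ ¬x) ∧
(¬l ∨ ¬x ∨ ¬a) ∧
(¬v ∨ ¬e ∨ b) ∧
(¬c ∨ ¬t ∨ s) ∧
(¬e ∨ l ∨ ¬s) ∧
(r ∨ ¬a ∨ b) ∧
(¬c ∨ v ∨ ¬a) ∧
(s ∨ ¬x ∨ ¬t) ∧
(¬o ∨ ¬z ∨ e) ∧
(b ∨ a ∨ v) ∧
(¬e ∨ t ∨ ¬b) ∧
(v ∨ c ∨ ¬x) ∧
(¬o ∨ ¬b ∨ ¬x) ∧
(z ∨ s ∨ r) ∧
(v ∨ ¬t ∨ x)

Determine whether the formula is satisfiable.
No

No, the formula is not satisfiable.

No assignment of truth values to the variables can make all 51 clauses true simultaneously.

The formula is UNSAT (unsatisfiable).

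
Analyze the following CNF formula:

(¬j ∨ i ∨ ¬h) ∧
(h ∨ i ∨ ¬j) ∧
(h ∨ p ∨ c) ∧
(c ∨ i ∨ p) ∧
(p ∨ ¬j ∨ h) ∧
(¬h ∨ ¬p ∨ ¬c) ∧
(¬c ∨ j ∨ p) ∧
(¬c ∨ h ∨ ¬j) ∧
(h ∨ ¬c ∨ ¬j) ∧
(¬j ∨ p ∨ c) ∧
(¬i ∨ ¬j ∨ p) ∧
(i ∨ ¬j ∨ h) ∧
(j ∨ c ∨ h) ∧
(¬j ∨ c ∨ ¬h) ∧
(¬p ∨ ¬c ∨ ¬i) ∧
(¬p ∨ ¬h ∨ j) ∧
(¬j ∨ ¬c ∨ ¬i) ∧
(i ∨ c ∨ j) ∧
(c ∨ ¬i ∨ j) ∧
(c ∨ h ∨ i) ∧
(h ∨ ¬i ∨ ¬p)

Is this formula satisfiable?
Yes

Yes, the formula is satisfiable.

One satisfying assignment is: p=True, h=False, i=False, c=True, j=False

Verification: With this assignment, all 21 clauses evaluate to true.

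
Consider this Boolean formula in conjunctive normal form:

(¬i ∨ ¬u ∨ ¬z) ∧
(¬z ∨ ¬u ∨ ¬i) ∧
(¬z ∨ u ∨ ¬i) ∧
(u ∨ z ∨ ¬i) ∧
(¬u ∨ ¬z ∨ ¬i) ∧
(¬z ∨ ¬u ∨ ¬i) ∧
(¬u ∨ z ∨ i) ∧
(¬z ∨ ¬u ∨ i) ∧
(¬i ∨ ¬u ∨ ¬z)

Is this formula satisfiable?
Yes

Yes, the formula is satisfiable.

One satisfying assignment is: i=False, z=False, u=False

Verification: With this assignment, all 9 clauses evaluate to true.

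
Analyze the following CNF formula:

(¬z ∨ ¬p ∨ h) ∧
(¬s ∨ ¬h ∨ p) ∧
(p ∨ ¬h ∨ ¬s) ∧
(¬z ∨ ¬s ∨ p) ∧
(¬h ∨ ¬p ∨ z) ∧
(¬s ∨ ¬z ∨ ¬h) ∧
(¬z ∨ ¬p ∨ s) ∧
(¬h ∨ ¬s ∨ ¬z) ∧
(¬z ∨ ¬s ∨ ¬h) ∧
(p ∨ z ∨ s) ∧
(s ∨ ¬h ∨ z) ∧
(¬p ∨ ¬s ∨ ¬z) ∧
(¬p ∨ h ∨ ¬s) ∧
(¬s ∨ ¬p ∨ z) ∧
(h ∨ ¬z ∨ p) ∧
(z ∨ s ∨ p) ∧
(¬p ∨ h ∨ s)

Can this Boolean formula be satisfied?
Yes

Yes, the formula is satisfiable.

One satisfying assignment is: p=False, h=True, z=True, s=False

Verification: With this assignment, all 17 clauses evaluate to true.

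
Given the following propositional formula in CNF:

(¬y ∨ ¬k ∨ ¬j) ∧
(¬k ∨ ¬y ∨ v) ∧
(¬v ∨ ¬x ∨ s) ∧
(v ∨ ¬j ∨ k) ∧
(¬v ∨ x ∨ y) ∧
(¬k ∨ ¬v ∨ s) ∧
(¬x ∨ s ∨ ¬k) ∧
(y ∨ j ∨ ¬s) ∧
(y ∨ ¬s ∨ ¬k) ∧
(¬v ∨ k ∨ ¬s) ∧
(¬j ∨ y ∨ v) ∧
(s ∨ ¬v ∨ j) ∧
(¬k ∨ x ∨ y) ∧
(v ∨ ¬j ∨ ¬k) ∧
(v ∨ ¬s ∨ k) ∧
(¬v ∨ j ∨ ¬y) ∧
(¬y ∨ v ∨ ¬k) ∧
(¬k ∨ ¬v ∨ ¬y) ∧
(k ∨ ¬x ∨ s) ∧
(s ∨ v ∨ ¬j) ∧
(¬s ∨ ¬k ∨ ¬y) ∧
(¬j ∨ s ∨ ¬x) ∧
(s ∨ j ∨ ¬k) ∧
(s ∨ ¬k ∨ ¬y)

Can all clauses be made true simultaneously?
Yes

Yes, the formula is satisfiable.

One satisfying assignment is: v=False, j=False, y=False, x=False, k=False, s=False

Verification: With this assignment, all 24 clauses evaluate to true.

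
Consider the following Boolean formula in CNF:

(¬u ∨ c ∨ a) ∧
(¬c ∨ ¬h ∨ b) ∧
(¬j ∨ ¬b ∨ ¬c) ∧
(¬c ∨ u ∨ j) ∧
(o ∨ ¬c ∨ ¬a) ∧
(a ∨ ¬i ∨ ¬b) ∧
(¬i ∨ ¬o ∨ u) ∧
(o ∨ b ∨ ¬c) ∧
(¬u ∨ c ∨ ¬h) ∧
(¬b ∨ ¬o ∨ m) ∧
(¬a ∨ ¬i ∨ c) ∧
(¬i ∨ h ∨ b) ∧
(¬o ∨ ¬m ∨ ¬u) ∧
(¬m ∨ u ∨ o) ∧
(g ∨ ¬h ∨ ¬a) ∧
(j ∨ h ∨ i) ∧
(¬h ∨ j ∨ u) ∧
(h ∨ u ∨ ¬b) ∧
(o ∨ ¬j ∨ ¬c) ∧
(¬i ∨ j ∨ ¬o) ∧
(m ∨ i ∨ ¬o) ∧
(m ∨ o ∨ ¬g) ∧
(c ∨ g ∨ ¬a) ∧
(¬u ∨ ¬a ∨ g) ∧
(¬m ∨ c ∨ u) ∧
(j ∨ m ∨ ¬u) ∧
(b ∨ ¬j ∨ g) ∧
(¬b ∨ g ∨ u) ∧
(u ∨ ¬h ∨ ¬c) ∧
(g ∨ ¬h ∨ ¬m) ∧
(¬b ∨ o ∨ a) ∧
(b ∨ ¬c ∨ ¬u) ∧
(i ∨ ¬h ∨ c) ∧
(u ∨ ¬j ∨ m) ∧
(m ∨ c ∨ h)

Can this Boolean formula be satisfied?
Yes

Yes, the formula is satisfiable.

One satisfying assignment is: g=True, o=True, b=False, a=False, m=True, j=True, u=False, i=False, h=False, c=True

Verification: With this assignment, all 35 clauses evaluate to true.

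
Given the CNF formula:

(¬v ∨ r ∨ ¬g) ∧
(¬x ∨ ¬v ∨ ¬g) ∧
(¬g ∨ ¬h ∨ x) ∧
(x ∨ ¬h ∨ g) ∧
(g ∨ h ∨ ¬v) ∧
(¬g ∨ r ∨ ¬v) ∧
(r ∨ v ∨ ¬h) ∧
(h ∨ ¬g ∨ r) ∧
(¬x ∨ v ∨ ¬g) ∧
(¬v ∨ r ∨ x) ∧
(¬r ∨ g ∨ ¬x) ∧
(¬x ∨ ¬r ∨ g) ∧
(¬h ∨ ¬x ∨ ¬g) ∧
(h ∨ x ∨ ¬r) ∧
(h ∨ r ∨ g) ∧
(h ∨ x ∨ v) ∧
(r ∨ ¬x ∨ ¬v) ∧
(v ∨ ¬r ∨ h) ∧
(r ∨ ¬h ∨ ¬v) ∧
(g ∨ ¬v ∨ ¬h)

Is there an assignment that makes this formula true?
No

No, the formula is not satisfiable.

No assignment of truth values to the variables can make all 20 clauses true simultaneously.

The formula is UNSAT (unsatisfiable).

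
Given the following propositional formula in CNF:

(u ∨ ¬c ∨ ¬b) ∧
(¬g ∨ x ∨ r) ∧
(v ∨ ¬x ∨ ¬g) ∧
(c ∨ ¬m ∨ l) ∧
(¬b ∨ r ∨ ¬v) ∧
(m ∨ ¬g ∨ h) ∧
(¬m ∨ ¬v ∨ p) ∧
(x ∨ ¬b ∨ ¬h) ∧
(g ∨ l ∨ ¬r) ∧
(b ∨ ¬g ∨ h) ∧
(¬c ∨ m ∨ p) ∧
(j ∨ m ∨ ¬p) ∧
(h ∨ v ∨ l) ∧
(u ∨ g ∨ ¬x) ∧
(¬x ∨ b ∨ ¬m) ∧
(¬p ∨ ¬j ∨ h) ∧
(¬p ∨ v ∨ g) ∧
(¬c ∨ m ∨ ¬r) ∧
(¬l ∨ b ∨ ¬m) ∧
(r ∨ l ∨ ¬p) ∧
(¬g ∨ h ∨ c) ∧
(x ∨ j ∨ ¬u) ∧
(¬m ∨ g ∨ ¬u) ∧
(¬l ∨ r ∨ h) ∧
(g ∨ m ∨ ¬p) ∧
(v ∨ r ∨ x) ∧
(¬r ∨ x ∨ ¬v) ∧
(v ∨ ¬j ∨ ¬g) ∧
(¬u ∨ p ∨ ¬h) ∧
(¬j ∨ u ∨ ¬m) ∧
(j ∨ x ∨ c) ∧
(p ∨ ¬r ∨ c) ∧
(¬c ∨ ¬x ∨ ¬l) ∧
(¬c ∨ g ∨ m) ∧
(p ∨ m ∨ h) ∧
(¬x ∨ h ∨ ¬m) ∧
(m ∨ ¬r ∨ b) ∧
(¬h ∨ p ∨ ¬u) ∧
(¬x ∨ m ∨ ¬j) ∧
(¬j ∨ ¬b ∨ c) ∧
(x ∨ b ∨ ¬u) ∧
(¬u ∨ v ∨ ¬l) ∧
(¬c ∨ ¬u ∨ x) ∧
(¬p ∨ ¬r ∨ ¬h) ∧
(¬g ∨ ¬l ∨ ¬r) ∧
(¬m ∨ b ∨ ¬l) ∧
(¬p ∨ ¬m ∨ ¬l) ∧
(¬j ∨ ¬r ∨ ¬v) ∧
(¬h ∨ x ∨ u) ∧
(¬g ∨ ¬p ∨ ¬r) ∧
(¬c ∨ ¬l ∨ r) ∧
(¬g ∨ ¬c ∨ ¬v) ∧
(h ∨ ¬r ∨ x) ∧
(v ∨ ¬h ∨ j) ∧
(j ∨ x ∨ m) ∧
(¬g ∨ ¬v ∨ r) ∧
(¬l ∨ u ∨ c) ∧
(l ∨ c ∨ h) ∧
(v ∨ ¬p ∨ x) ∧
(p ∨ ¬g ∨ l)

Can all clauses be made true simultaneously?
No

No, the formula is not satisfiable.

No assignment of truth values to the variables can make all 60 clauses true simultaneously.

The formula is UNSAT (unsatisfiable).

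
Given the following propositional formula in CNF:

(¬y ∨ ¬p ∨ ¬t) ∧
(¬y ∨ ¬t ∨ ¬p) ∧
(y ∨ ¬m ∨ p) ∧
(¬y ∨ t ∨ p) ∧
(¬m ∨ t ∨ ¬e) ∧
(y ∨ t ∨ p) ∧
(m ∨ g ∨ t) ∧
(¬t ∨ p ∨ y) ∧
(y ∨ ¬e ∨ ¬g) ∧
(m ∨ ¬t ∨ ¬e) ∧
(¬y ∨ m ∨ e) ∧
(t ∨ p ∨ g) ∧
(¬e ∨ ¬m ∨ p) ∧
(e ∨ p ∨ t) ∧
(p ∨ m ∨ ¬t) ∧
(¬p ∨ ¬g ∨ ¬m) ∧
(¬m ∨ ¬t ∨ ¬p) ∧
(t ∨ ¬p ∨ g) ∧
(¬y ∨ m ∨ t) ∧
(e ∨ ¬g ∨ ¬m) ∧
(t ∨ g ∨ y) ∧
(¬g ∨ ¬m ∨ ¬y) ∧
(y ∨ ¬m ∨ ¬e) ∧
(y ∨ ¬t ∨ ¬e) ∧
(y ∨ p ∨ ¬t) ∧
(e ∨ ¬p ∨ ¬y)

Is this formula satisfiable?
Yes

Yes, the formula is satisfiable.

One satisfying assignment is: m=False, p=True, e=False, g=False, t=True, y=False

Verification: With this assignment, all 26 clauses evaluate to true.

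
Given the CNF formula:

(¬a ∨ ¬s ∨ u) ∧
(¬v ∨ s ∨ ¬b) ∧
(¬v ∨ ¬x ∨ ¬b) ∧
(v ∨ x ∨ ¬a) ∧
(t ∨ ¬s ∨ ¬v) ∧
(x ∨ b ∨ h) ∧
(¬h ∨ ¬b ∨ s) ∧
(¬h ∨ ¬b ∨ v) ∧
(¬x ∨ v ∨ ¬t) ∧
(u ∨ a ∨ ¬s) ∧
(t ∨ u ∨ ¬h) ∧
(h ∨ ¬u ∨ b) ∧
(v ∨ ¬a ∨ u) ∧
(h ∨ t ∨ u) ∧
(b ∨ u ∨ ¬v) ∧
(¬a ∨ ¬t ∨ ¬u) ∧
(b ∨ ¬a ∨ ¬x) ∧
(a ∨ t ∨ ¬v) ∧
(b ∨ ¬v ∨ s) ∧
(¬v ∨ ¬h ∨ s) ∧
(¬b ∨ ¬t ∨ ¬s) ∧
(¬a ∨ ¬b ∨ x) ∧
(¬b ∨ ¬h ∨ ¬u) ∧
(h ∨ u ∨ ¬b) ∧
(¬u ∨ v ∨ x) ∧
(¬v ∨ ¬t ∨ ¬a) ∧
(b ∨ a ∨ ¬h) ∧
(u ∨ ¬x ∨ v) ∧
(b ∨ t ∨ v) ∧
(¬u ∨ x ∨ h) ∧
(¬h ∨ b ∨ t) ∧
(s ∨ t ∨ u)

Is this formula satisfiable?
Yes

Yes, the formula is satisfiable.

One satisfying assignment is: v=False, t=False, a=True, s=False, h=False, b=True, u=True, x=True

Verification: With this assignment, all 32 clauses evaluate to true.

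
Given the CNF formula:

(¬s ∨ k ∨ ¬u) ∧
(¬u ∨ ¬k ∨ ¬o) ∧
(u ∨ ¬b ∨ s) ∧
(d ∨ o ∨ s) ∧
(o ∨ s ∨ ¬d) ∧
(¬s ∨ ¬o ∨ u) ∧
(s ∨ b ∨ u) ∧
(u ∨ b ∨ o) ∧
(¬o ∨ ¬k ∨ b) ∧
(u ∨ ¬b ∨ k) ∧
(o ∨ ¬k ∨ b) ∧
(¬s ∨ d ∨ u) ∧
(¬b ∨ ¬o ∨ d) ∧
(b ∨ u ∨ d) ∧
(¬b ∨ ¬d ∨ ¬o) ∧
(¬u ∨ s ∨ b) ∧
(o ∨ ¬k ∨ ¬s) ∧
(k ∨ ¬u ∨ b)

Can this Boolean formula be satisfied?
No

No, the formula is not satisfiable.

No assignment of truth values to the variables can make all 18 clauses true simultaneously.

The formula is UNSAT (unsatisfiable).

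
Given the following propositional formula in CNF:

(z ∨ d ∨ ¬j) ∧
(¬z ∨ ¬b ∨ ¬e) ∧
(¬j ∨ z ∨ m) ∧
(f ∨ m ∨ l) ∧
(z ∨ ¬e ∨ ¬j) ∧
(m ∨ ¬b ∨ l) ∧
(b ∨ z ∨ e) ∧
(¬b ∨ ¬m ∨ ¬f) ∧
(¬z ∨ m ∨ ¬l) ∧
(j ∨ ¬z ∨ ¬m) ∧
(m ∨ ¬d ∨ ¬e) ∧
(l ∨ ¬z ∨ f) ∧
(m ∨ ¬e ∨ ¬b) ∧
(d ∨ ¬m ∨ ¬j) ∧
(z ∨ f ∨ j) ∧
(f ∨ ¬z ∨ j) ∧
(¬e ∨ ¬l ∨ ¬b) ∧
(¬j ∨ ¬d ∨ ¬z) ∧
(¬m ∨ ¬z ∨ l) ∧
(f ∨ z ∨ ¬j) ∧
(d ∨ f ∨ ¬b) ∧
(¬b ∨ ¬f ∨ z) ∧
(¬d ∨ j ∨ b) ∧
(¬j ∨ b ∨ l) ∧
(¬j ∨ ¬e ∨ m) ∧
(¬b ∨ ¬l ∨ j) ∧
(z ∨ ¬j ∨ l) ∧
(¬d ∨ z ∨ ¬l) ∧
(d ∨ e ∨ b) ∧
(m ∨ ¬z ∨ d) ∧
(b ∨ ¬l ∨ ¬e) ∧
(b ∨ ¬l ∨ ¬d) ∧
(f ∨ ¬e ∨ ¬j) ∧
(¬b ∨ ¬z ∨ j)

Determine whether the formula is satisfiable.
Yes

Yes, the formula is satisfiable.

One satisfying assignment is: f=True, z=False, d=False, m=False, l=False, b=False, j=False, e=True

Verification: With this assignment, all 34 clauses evaluate to true.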